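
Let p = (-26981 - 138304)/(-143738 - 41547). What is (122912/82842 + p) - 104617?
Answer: -160576961803160/1534937997 ≈ -1.0461e+5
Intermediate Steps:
p = 33057/37057 (p = -165285/(-185285) = -165285*(-1/185285) = 33057/37057 ≈ 0.89206)
(122912/82842 + p) - 104617 = (122912/82842 + 33057/37057) - 104617 = (122912*(1/82842) + 33057/37057) - 104617 = (61456/41421 + 33057/37057) - 104617 = 3646628989/1534937997 - 104617 = -160576961803160/1534937997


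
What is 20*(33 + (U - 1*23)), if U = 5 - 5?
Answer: 200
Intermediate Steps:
U = 0
20*(33 + (U - 1*23)) = 20*(33 + (0 - 1*23)) = 20*(33 + (0 - 23)) = 20*(33 - 23) = 20*10 = 200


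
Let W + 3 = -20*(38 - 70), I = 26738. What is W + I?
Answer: 27375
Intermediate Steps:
W = 637 (W = -3 - 20*(38 - 70) = -3 - 20*(-32) = -3 + 640 = 637)
W + I = 637 + 26738 = 27375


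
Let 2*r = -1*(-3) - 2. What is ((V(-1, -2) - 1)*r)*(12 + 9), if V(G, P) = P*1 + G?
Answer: -42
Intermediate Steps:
V(G, P) = G + P (V(G, P) = P + G = G + P)
r = ½ (r = (-1*(-3) - 2)/2 = (3 - 2)/2 = (½)*1 = ½ ≈ 0.50000)
((V(-1, -2) - 1)*r)*(12 + 9) = (((-1 - 2) - 1)*(½))*(12 + 9) = ((-3 - 1)*(½))*21 = -4*½*21 = -2*21 = -42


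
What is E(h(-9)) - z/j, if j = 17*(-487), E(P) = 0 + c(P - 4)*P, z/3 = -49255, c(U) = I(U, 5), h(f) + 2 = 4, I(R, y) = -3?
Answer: -197439/8279 ≈ -23.848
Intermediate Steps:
h(f) = 2 (h(f) = -2 + 4 = 2)
c(U) = -3
z = -147765 (z = 3*(-49255) = -147765)
E(P) = -3*P (E(P) = 0 - 3*P = -3*P)
j = -8279
E(h(-9)) - z/j = -3*2 - (-147765)/(-8279) = -6 - (-147765)*(-1)/8279 = -6 - 1*147765/8279 = -6 - 147765/8279 = -197439/8279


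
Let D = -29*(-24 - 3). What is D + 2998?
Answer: 3781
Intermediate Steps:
D = 783 (D = -29*(-27) = 783)
D + 2998 = 783 + 2998 = 3781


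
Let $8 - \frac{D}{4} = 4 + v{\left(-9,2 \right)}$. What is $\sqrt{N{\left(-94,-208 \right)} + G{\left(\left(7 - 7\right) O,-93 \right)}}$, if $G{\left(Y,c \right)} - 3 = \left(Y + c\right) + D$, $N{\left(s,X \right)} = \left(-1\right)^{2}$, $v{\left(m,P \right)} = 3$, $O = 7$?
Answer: $i \sqrt{85} \approx 9.2195 i$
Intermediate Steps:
$N{\left(s,X \right)} = 1$
$D = 4$ ($D = 32 - 4 \left(4 + 3\right) = 32 - 28 = 4$)
$G{\left(Y,c \right)} = 7 + Y + c$ ($G{\left(Y,c \right)} = 3 + \left(\left(Y + c\right) + 4\right) = 3 + \left(4 + Y + c\right) = 7 + Y + c$)
$\sqrt{N{\left(-94,-208 \right)} + G{\left(\left(7 - 7\right) O,-93 \right)}} = \sqrt{1 + \left(7 + \left(7 - 7\right) 7 - 93\right)} = \sqrt{1 + \left(7 + 0 \cdot 7 - 93\right)} = \sqrt{1 + \left(7 + 0 - 93\right)} = \sqrt{1 - 86} = \sqrt{-85} = i \sqrt{85}$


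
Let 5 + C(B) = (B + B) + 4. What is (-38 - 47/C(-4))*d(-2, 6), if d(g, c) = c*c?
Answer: -1180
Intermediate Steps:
C(B) = -1 + 2*B (C(B) = -5 + ((B + B) + 4) = -5 + (2*B + 4) = -5 + (4 + 2*B) = -1 + 2*B)
d(g, c) = c²
(-38 - 47/C(-4))*d(-2, 6) = (-38 - 47/(-1 + 2*(-4)))*6² = (-38 - 47/(-1 - 8))*36 = (-38 - 47/(-9))*36 = (-38 - 47*(-⅑))*36 = (-38 + 47/9)*36 = -295/9*36 = -1180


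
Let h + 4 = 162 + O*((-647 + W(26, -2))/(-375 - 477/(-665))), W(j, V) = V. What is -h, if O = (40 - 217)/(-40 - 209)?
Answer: -3289511887/20658534 ≈ -159.23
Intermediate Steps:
O = 59/83 (O = -177/(-249) = -177*(-1/249) = 59/83 ≈ 0.71084)
h = 3289511887/20658534 (h = -4 + (162 + 59*((-647 - 2)/(-375 - 477/(-665)))/83) = -4 + (162 + 59*(-649/(-375 - 477*(-1/665)))/83) = -4 + (162 + 59*(-649/(-375 + 477/665))/83) = -4 + (162 + 59*(-649/(-248898/665))/83) = -4 + (162 + 59*(-649*(-665/248898))/83) = -4 + (162 + (59/83)*(431585/248898)) = -4 + (162 + 25463515/20658534) = -4 + 3372146023/20658534 = 3289511887/20658534 ≈ 159.23)
-h = -1*3289511887/20658534 = -3289511887/20658534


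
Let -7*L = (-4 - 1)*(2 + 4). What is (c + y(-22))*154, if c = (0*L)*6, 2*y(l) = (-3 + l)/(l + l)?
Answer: 175/4 ≈ 43.750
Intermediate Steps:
y(l) = (-3 + l)/(4*l) (y(l) = ((-3 + l)/(l + l))/2 = ((-3 + l)/((2*l)))/2 = ((-3 + l)*(1/(2*l)))/2 = ((-3 + l)/(2*l))/2 = (-3 + l)/(4*l))
L = 30/7 (L = -(-4 - 1)*(2 + 4)/7 = -(-5)*6/7 = -⅐*(-30) = 30/7 ≈ 4.2857)
c = 0 (c = (0*(30/7))*6 = 0*6 = 0)
(c + y(-22))*154 = (0 + (¼)*(-3 - 22)/(-22))*154 = (0 + (¼)*(-1/22)*(-25))*154 = (0 + 25/88)*154 = (25/88)*154 = 175/4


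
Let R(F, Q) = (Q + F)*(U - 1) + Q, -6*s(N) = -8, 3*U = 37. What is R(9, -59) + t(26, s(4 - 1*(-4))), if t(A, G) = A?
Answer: -1799/3 ≈ -599.67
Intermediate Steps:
U = 37/3 (U = (⅓)*37 = 37/3 ≈ 12.333)
s(N) = 4/3 (s(N) = -⅙*(-8) = 4/3)
R(F, Q) = 34*F/3 + 37*Q/3 (R(F, Q) = (Q + F)*(37/3 - 1) + Q = (F + Q)*(34/3) + Q = (34*F/3 + 34*Q/3) + Q = 34*F/3 + 37*Q/3)
R(9, -59) + t(26, s(4 - 1*(-4))) = ((34/3)*9 + (37/3)*(-59)) + 26 = (102 - 2183/3) + 26 = -1877/3 + 26 = -1799/3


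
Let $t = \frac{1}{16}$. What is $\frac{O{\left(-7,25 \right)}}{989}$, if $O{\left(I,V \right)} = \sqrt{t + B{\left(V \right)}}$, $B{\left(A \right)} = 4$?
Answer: $\frac{\sqrt{65}}{3956} \approx 0.002038$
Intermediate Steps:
$t = \frac{1}{16} \approx 0.0625$
$O{\left(I,V \right)} = \frac{\sqrt{65}}{4}$ ($O{\left(I,V \right)} = \sqrt{\frac{1}{16} + 4} = \sqrt{\frac{65}{16}} = \frac{\sqrt{65}}{4}$)
$\frac{O{\left(-7,25 \right)}}{989} = \frac{\frac{1}{4} \sqrt{65}}{989} = \frac{\sqrt{65}}{4} \cdot \frac{1}{989} = \frac{\sqrt{65}}{3956}$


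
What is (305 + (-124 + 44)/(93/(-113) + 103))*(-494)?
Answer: -867585030/5773 ≈ -1.5028e+5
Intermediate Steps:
(305 + (-124 + 44)/(93/(-113) + 103))*(-494) = (305 - 80/(93*(-1/113) + 103))*(-494) = (305 - 80/(-93/113 + 103))*(-494) = (305 - 80/11546/113)*(-494) = (305 - 80*113/11546)*(-494) = (305 - 4520/5773)*(-494) = (1756245/5773)*(-494) = -867585030/5773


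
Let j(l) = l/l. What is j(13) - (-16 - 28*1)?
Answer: 45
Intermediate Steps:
j(l) = 1
j(13) - (-16 - 28*1) = 1 - (-16 - 28*1) = 1 - (-16 - 28) = 1 - 1*(-44) = 1 + 44 = 45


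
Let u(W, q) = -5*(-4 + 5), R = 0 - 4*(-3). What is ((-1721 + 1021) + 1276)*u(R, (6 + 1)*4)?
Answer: -2880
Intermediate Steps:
R = 12 (R = 0 + 12 = 12)
u(W, q) = -5 (u(W, q) = -5*1 = -5)
((-1721 + 1021) + 1276)*u(R, (6 + 1)*4) = ((-1721 + 1021) + 1276)*(-5) = (-700 + 1276)*(-5) = 576*(-5) = -2880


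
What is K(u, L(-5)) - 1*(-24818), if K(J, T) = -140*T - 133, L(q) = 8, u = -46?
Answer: 23565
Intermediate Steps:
K(J, T) = -133 - 140*T
K(u, L(-5)) - 1*(-24818) = (-133 - 140*8) - 1*(-24818) = (-133 - 1120) + 24818 = -1253 + 24818 = 23565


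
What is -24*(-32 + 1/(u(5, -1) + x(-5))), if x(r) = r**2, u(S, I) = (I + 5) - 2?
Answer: 6904/9 ≈ 767.11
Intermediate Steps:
u(S, I) = 3 + I (u(S, I) = (5 + I) - 2 = 3 + I)
-24*(-32 + 1/(u(5, -1) + x(-5))) = -24*(-32 + 1/((3 - 1) + (-5)**2)) = -24*(-32 + 1/(2 + 25)) = -24*(-32 + 1/27) = -24*(-863/27) = 6904/9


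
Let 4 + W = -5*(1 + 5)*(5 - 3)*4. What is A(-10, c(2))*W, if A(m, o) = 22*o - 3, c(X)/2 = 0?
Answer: 732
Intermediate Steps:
c(X) = 0 (c(X) = 2*0 = 0)
W = -244 (W = -4 - 5*(1 + 5)*(5 - 3)*4 = -4 - 5*6*2*4 = -4 - 60*4 = -4 - 5*48 = -4 - 240 = -244)
A(m, o) = -3 + 22*o
A(-10, c(2))*W = (-3 + 22*0)*(-244) = (-3 + 0)*(-244) = -3*(-244) = 732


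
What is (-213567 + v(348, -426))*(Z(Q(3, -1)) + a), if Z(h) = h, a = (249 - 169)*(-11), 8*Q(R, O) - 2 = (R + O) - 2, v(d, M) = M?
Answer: 753041367/4 ≈ 1.8826e+8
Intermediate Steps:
Q(R, O) = O/8 + R/8 (Q(R, O) = 1/4 + ((R + O) - 2)/8 = 1/4 + ((O + R) - 2)/8 = 1/4 + (-2 + O + R)/8 = 1/4 + (-1/4 + O/8 + R/8) = O/8 + R/8)
a = -880 (a = 80*(-11) = -880)
(-213567 + v(348, -426))*(Z(Q(3, -1)) + a) = (-213567 - 426)*(((1/8)*(-1) + (1/8)*3) - 880) = -213993*((-1/8 + 3/8) - 880) = -213993*(1/4 - 880) = -213993*(-3519/4) = 753041367/4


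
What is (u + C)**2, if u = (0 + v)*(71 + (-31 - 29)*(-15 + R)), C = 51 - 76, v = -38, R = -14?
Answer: 4739358649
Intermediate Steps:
C = -25
u = -68818 (u = (0 - 38)*(71 + (-31 - 29)*(-15 - 14)) = -38*(71 - 60*(-29)) = -38*(71 + 1740) = -38*1811 = -68818)
(u + C)**2 = (-68818 - 25)**2 = (-68843)**2 = 4739358649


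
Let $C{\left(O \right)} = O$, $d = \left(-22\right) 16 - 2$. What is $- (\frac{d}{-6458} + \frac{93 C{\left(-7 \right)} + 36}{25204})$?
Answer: $- \frac{2475273}{81383716} \approx -0.030415$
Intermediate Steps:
$d = -354$ ($d = -352 - 2 = -354$)
$- (\frac{d}{-6458} + \frac{93 C{\left(-7 \right)} + 36}{25204}) = - (- \frac{354}{-6458} + \frac{93 \left(-7\right) + 36}{25204}) = - (\left(-354\right) \left(- \frac{1}{6458}\right) + \left(-651 + 36\right) \frac{1}{25204}) = - (\frac{177}{3229} - \frac{615}{25204}) = \left(-1\right) \frac{2475273}{81383716} = - \frac{2475273}{81383716}$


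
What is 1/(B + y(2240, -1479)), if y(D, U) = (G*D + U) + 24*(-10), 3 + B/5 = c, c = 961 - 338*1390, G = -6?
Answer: -1/2359469 ≈ -4.2382e-7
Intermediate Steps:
c = -468859 (c = 961 - 469820 = -468859)
B = -2344310 (B = -15 + 5*(-468859) = -15 - 2344295 = -2344310)
y(D, U) = -240 + U - 6*D (y(D, U) = (-6*D + U) + 24*(-10) = (U - 6*D) - 240 = -240 + U - 6*D)
1/(B + y(2240, -1479)) = 1/(-2344310 + (-240 - 1479 - 6*2240)) = 1/(-2344310 + (-240 - 1479 - 13440)) = 1/(-2344310 - 15159) = 1/(-2359469) = -1/2359469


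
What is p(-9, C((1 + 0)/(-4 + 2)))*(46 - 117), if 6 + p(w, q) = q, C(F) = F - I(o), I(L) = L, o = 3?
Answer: 1349/2 ≈ 674.50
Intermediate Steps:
C(F) = -3 + F (C(F) = F - 1*3 = F - 3 = -3 + F)
p(w, q) = -6 + q
p(-9, C((1 + 0)/(-4 + 2)))*(46 - 117) = (-6 + (-3 + (1 + 0)/(-4 + 2)))*(46 - 117) = (-6 + (-3 + 1/(-2)))*(-71) = (-6 + (-3 + 1*(-1/2)))*(-71) = (-6 + (-3 - 1/2))*(-71) = (-6 - 7/2)*(-71) = -19/2*(-71) = 1349/2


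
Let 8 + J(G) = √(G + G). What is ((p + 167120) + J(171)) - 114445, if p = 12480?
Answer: 65147 + 3*√38 ≈ 65166.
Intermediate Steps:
J(G) = -8 + √2*√G (J(G) = -8 + √(G + G) = -8 + √(2*G) = -8 + √2*√G)
((p + 167120) + J(171)) - 114445 = ((12480 + 167120) + (-8 + √2*√171)) - 114445 = (179600 + (-8 + √2*(3*√19))) - 114445 = (179600 + (-8 + 3*√38)) - 114445 = (179592 + 3*√38) - 114445 = 65147 + 3*√38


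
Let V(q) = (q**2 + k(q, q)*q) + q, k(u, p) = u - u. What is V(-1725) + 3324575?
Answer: 6298475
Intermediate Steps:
k(u, p) = 0
V(q) = q + q**2 (V(q) = (q**2 + 0*q) + q = (q**2 + 0) + q = q**2 + q = q + q**2)
V(-1725) + 3324575 = -1725*(1 - 1725) + 3324575 = -1725*(-1724) + 3324575 = 2973900 + 3324575 = 6298475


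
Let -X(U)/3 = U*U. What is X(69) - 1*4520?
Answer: -18803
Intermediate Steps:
X(U) = -3*U² (X(U) = -3*U*U = -3*U²)
X(69) - 1*4520 = -3*69² - 1*4520 = -3*4761 - 4520 = -14283 - 4520 = -18803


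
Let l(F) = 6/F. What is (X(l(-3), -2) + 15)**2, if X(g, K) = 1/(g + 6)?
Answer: 3721/16 ≈ 232.56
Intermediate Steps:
X(g, K) = 1/(6 + g)
(X(l(-3), -2) + 15)**2 = (1/(6 + 6/(-3)) + 15)**2 = (1/(6 + 6*(-1/3)) + 15)**2 = (1/(6 - 2) + 15)**2 = (1/4 + 15)**2 = (61/4)**2 = 3721/16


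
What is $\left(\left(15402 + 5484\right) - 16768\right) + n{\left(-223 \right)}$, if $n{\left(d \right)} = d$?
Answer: $3895$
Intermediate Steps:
$\left(\left(15402 + 5484\right) - 16768\right) + n{\left(-223 \right)} = \left(\left(15402 + 5484\right) - 16768\right) - 223 = \left(20886 - 16768\right) - 223 = 4118 - 223 = 3895$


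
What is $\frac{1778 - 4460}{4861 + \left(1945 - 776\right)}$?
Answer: $- \frac{149}{335} \approx -0.44478$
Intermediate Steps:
$\frac{1778 - 4460}{4861 + \left(1945 - 776\right)} = - \frac{2682}{4861 + \left(1945 - 776\right)} = - \frac{2682}{4861 + 1169} = - \frac{2682}{6030} = \left(-2682\right) \frac{1}{6030} = - \frac{149}{335}$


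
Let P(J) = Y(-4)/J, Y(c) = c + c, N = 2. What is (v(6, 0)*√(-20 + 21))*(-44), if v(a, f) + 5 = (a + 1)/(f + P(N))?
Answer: 297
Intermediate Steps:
Y(c) = 2*c
P(J) = -8/J (P(J) = (2*(-4))/J = -8/J)
v(a, f) = -5 + (1 + a)/(-4 + f) (v(a, f) = -5 + (a + 1)/(f - 8/2) = -5 + (1 + a)/(f - 8*½) = -5 + (1 + a)/(f - 4) = -5 + (1 + a)/(-4 + f))
(v(6, 0)*√(-20 + 21))*(-44) = (((21 + 6 - 5*0)/(-4 + 0))*√(-20 + 21))*(-44) = (((21 + 6 + 0)/(-4))*√1)*(-44) = (-¼*27*1)*(-44) = -27/4*1*(-44) = -27/4*(-44) = 297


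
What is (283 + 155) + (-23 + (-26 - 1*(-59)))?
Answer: 448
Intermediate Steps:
(283 + 155) + (-23 + (-26 - 1*(-59))) = 438 + (-23 + (-26 + 59)) = 438 + (-23 + 33) = 438 + 10 = 448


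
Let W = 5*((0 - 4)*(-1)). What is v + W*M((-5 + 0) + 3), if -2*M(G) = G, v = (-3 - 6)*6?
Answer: -34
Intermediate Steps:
W = 20 (W = 5*(-4*(-1)) = 5*4 = 20)
v = -54 (v = -9*6 = -54)
M(G) = -G/2
v + W*M((-5 + 0) + 3) = -54 + 20*(-((-5 + 0) + 3)/2) = -54 + 20*(-(-5 + 3)/2) = -54 + 20*(-½*(-2)) = -54 + 20*1 = -54 + 20 = -34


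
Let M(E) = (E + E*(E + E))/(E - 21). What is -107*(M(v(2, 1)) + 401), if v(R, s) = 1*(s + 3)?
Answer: -725567/17 ≈ -42680.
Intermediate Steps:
v(R, s) = 3 + s (v(R, s) = 1*(3 + s) = 3 + s)
M(E) = (E + 2*E²)/(-21 + E) (M(E) = (E + E*(2*E))/(-21 + E) = (E + 2*E²)/(-21 + E))
-107*(M(v(2, 1)) + 401) = -107*((3 + 1)*(1 + 2*(3 + 1))/(-21 + (3 + 1)) + 401) = -107*(4*(1 + 2*4)/(-21 + 4) + 401) = -107*(4*(1 + 8)/(-17) + 401) = -107*(4*(-1/17)*9 + 401) = -107*(-36/17 + 401) = -107*6781/17 = -725567/17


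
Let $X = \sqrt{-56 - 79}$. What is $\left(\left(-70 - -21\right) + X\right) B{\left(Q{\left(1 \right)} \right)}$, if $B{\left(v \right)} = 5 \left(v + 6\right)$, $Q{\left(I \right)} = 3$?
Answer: $-2205 + 135 i \sqrt{15} \approx -2205.0 + 522.85 i$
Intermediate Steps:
$B{\left(v \right)} = 30 + 5 v$ ($B{\left(v \right)} = 5 \left(6 + v\right) = 30 + 5 v$)
$X = 3 i \sqrt{15}$ ($X = \sqrt{-135} = 3 i \sqrt{15} \approx 11.619 i$)
$\left(\left(-70 - -21\right) + X\right) B{\left(Q{\left(1 \right)} \right)} = \left(\left(-70 - -21\right) + 3 i \sqrt{15}\right) \left(30 + 5 \cdot 3\right) = \left(\left(-70 + 21\right) + 3 i \sqrt{15}\right) \left(30 + 15\right) = \left(-49 + 3 i \sqrt{15}\right) 45 = -2205 + 135 i \sqrt{15}$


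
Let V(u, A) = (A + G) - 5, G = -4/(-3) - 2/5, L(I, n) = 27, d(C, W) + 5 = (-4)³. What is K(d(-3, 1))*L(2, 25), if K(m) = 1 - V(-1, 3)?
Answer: 279/5 ≈ 55.800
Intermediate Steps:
d(C, W) = -69 (d(C, W) = -5 + (-4)³ = -5 - 64 = -69)
G = 14/15 (G = -4*(-⅓) - 2*⅕ = 4/3 - ⅖ = 14/15 ≈ 0.93333)
V(u, A) = -61/15 + A (V(u, A) = (A + 14/15) - 5 = (14/15 + A) - 5 = -61/15 + A)
K(m) = 31/15 (K(m) = 1 - (-61/15 + 3) = 1 - 1*(-16/15) = 1 + 16/15 = 31/15)
K(d(-3, 1))*L(2, 25) = (31/15)*27 = 279/5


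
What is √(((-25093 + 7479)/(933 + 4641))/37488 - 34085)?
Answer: 13*I*√15288771243729907/8706588 ≈ 184.62*I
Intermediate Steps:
√(((-25093 + 7479)/(933 + 4641))/37488 - 34085) = √(-17614/5574*(1/37488) - 34085) = √(-17614*1/5574*(1/37488) - 34085) = √(-8807/2787*1/37488 - 34085) = √(-8807/104479056 - 34085) = √(-3561168632567/104479056) = 13*I*√15288771243729907/8706588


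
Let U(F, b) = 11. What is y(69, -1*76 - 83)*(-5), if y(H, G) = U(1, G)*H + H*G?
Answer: 51060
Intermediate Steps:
y(H, G) = 11*H + G*H (y(H, G) = 11*H + H*G = 11*H + G*H)
y(69, -1*76 - 83)*(-5) = (69*(11 + (-1*76 - 83)))*(-5) = (69*(11 + (-76 - 83)))*(-5) = (69*(11 - 159))*(-5) = (69*(-148))*(-5) = -10212*(-5) = 51060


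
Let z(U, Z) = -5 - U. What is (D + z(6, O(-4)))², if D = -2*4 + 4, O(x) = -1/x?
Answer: 225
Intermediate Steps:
D = -4 (D = -8 + 4 = -4)
(D + z(6, O(-4)))² = (-4 + (-5 - 1*6))² = (-4 + (-5 - 6))² = (-4 - 11)² = (-15)² = 225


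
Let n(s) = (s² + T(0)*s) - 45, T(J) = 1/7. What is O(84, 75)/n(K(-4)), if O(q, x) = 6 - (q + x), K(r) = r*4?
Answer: -357/487 ≈ -0.73306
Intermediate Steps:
K(r) = 4*r
T(J) = ⅐
O(q, x) = 6 - q - x (O(q, x) = 6 + (-q - x) = 6 - q - x)
n(s) = -45 + s² + s/7 (n(s) = (s² + s/7) - 45 = -45 + s² + s/7)
O(84, 75)/n(K(-4)) = (6 - 1*84 - 1*75)/(-45 + (4*(-4))² + (4*(-4))/7) = (6 - 84 - 75)/(-45 + (-16)² + (⅐)*(-16)) = -153/(-45 + 256 - 16/7) = -153/1461/7 = -153*7/1461 = -357/487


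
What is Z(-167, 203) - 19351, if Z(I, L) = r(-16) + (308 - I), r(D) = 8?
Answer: -18868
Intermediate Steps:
Z(I, L) = 316 - I (Z(I, L) = 8 + (308 - I) = 316 - I)
Z(-167, 203) - 19351 = (316 - 1*(-167)) - 19351 = (316 + 167) - 19351 = 483 - 19351 = -18868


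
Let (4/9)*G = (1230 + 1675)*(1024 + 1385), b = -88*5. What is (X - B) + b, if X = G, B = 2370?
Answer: 62972065/4 ≈ 1.5743e+7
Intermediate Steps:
b = -440
G = 62983305/4 (G = 9*((1230 + 1675)*(1024 + 1385))/4 = 9*(2905*2409)/4 = (9/4)*6998145 = 62983305/4 ≈ 1.5746e+7)
X = 62983305/4 ≈ 1.5746e+7
(X - B) + b = (62983305/4 - 1*2370) - 440 = (62983305/4 - 2370) - 440 = 62973825/4 - 440 = 62972065/4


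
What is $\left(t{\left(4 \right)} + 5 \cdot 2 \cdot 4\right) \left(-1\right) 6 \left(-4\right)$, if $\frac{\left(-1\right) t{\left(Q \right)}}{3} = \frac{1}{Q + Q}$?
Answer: $951$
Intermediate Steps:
$t{\left(Q \right)} = - \frac{3}{2 Q}$ ($t{\left(Q \right)} = - \frac{3}{Q + Q} = - \frac{3}{2 Q}$)
$\left(t{\left(4 \right)} + 5 \cdot 2 \cdot 4\right) \left(-1\right) 6 \left(-4\right) = \left(- \frac{3}{2 \cdot 4} + 5 \cdot 2 \cdot 4\right) \left(-1\right) 6 \left(-4\right) = \left(\left(- \frac{3}{2}\right) \frac{1}{4} + 10 \cdot 4\right) \left(\left(-6\right) \left(-4\right)\right) = \left(- \frac{3}{8} + 40\right) 24 = \frac{317}{8} \cdot 24 = 951$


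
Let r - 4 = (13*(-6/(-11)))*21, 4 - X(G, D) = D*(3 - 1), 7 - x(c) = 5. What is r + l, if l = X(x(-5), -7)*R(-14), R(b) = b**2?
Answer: 40490/11 ≈ 3680.9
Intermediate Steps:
x(c) = 2 (x(c) = 7 - 1*5 = 7 - 5 = 2)
X(G, D) = 4 - 2*D (X(G, D) = 4 - D*(3 - 1) = 4 - D*2 = 4 - 2*D)
l = 3528 (l = (4 - 2*(-7))*(-14)**2 = (4 + 14)*196 = 18*196 = 3528)
r = 1682/11 (r = 4 + (13*(-6/(-11)))*21 = 4 + (13*(-6*(-1/11)))*21 = 4 + (13*(6/11))*21 = 4 + (78/11)*21 = 4 + 1638/11 = 1682/11 ≈ 152.91)
r + l = 1682/11 + 3528 = 40490/11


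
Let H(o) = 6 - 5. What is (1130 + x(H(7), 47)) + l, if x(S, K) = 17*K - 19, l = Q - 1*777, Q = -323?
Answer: 810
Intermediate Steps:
l = -1100 (l = -323 - 1*777 = -323 - 777 = -1100)
H(o) = 1
x(S, K) = -19 + 17*K
(1130 + x(H(7), 47)) + l = (1130 + (-19 + 17*47)) - 1100 = (1130 + (-19 + 799)) - 1100 = (1130 + 780) - 1100 = 1910 - 1100 = 810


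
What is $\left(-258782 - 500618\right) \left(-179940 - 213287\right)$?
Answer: $298616583800$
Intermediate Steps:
$\left(-258782 - 500618\right) \left(-179940 - 213287\right) = \left(-759400\right) \left(-393227\right) = 298616583800$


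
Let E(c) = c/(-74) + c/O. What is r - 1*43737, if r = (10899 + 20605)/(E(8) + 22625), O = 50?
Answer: -915306361301/20928173 ≈ -43736.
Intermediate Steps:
E(c) = 6*c/925 (E(c) = c/(-74) + c/50 = c*(-1/74) + c*(1/50) = -c/74 + c/50 = 6*c/925)
r = 29141200/20928173 (r = (10899 + 20605)/((6/925)*8 + 22625) = 31504/(48/925 + 22625) = 31504/(20928173/925) = 31504*(925/20928173) = 29141200/20928173 ≈ 1.3924)
r - 1*43737 = 29141200/20928173 - 1*43737 = 29141200/20928173 - 43737 = -915306361301/20928173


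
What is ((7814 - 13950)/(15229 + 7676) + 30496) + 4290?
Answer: 796767194/22905 ≈ 34786.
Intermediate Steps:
((7814 - 13950)/(15229 + 7676) + 30496) + 4290 = (-6136/22905 + 30496) + 4290 = 698504744/22905 + 4290 = 796767194/22905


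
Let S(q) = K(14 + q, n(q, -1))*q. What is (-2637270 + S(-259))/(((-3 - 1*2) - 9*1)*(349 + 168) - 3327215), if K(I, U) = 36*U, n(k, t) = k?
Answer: 222354/3334453 ≈ 0.066684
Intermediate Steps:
S(q) = 36*q**2 (S(q) = (36*q)*q = 36*q**2)
(-2637270 + S(-259))/(((-3 - 1*2) - 9*1)*(349 + 168) - 3327215) = (-2637270 + 36*(-259)**2)/(((-3 - 1*2) - 9*1)*(349 + 168) - 3327215) = (-2637270 + 36*67081)/(((-3 - 2) - 9)*517 - 3327215) = (-2637270 + 2414916)/((-5 - 9)*517 - 3327215) = -222354/(-14*517 - 3327215) = -222354/(-7238 - 3327215) = -222354/(-3334453) = -222354*(-1/3334453) = 222354/3334453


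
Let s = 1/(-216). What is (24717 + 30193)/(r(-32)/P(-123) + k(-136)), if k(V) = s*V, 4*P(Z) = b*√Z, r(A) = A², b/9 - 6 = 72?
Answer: 523909104030/10201747 + 39471943680*I*√123/10201747 ≈ 51355.0 + 42911.0*I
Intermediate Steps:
b = 702 (b = 54 + 9*72 = 54 + 648 = 702)
s = -1/216 ≈ -0.0046296
P(Z) = 351*√Z/2 (P(Z) = (702*√Z)/4 = 351*√Z/2)
k(V) = -V/216
(24717 + 30193)/(r(-32)/P(-123) + k(-136)) = (24717 + 30193)/((-32)²/((351*√(-123)/2)) - 1/216*(-136)) = 54910/(1024/((351*(I*√123)/2)) + 17/27) = 54910/(1024/((351*I*√123/2)) + 17/27) = 54910/(1024*(-2*I*√123/43173) + 17/27) = 54910/(-2048*I*√123/43173 + 17/27) = 54910/(17/27 - 2048*I*√123/43173)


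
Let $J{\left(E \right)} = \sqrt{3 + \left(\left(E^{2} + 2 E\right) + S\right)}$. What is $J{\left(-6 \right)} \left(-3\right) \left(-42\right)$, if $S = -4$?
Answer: $126 \sqrt{23} \approx 604.27$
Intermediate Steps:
$J{\left(E \right)} = \sqrt{-1 + E^{2} + 2 E}$ ($J{\left(E \right)} = \sqrt{3 - \left(4 - E^{2} - 2 E\right)} = \sqrt{3 + \left(-4 + E^{2} + 2 E\right)} = \sqrt{-1 + E^{2} + 2 E}$)
$J{\left(-6 \right)} \left(-3\right) \left(-42\right) = \sqrt{-1 + \left(-6\right)^{2} + 2 \left(-6\right)} \left(-3\right) \left(-42\right) = \sqrt{-1 + 36 - 12} \left(-3\right) \left(-42\right) = \sqrt{23} \left(-3\right) \left(-42\right) = - 3 \sqrt{23} \left(-42\right) = 126 \sqrt{23}$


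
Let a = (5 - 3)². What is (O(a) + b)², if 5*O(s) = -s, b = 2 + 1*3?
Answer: 441/25 ≈ 17.640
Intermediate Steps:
b = 5 (b = 2 + 3 = 5)
a = 4 (a = 2² = 4)
O(s) = -s/5 (O(s) = (-s)/5 = -s/5)
(O(a) + b)² = (-⅕*4 + 5)² = (-⅘ + 5)² = (21/5)² = 441/25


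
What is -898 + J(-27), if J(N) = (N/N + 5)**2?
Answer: -862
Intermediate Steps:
J(N) = 36 (J(N) = (1 + 5)**2 = 6**2 = 36)
-898 + J(-27) = -898 + 36 = -862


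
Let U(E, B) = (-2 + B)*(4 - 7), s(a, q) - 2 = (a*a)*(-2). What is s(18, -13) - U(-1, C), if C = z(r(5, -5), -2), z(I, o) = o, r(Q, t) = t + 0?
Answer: -658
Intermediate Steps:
r(Q, t) = t
s(a, q) = 2 - 2*a² (s(a, q) = 2 + (a*a)*(-2) = 2 + a²*(-2) = 2 - 2*a²)
C = -2
U(E, B) = 6 - 3*B (U(E, B) = (-2 + B)*(-3) = 6 - 3*B)
s(18, -13) - U(-1, C) = (2 - 2*18²) - (6 - 3*(-2)) = (2 - 2*324) - (6 + 6) = (2 - 648) - 1*12 = -646 - 12 = -658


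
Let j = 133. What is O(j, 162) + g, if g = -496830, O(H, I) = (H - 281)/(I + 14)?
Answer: -21860557/44 ≈ -4.9683e+5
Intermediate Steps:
O(H, I) = (-281 + H)/(14 + I)
O(j, 162) + g = (-281 + 133)/(14 + 162) - 496830 = -148/176 - 496830 = (1/176)*(-148) - 496830 = -37/44 - 496830 = -21860557/44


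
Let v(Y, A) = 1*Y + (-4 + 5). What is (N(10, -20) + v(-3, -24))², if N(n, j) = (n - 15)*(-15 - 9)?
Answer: 13924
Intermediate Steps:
N(n, j) = 360 - 24*n (N(n, j) = (-15 + n)*(-24) = 360 - 24*n)
v(Y, A) = 1 + Y (v(Y, A) = Y + 1 = 1 + Y)
(N(10, -20) + v(-3, -24))² = ((360 - 24*10) + (1 - 3))² = ((360 - 240) - 2)² = (120 - 2)² = 118² = 13924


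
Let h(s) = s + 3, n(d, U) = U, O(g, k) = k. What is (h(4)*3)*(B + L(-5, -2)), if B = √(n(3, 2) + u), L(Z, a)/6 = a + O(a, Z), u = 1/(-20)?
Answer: -882 + 21*√195/10 ≈ -852.67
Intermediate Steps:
u = -1/20 ≈ -0.050000
h(s) = 3 + s
L(Z, a) = 6*Z + 6*a (L(Z, a) = 6*(a + Z) = 6*(Z + a) = 6*Z + 6*a)
B = √195/10 (B = √(2 - 1/20) = √(39/20) = √195/10 ≈ 1.3964)
(h(4)*3)*(B + L(-5, -2)) = ((3 + 4)*3)*(√195/10 + (6*(-5) + 6*(-2))) = (7*3)*(√195/10 + (-30 - 12)) = 21*(√195/10 - 42) = 21*(-42 + √195/10) = -882 + 21*√195/10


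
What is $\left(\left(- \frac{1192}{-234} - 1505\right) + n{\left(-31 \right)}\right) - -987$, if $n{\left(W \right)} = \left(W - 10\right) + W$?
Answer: $- \frac{68434}{117} \approx -584.91$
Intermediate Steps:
$n{\left(W \right)} = -10 + 2 W$ ($n{\left(W \right)} = \left(-10 + W\right) + W = -10 + 2 W$)
$\left(\left(- \frac{1192}{-234} - 1505\right) + n{\left(-31 \right)}\right) - -987 = \left(\left(- \frac{1192}{-234} - 1505\right) + \left(-10 + 2 \left(-31\right)\right)\right) - -987 = \left(\left(\left(-1192\right) \left(- \frac{1}{234}\right) - 1505\right) - 72\right) + 987 = \left(\left(\frac{596}{117} - 1505\right) - 72\right) + 987 = \left(- \frac{175489}{117} - 72\right) + 987 = - \frac{183913}{117} + 987 = - \frac{68434}{117}$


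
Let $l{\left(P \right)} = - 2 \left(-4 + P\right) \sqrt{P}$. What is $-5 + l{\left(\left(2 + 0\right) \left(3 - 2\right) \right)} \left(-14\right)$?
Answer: $-5 - 56 \sqrt{2} \approx -84.196$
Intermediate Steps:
$l{\left(P \right)} = \sqrt{P} \left(8 - 2 P\right)$ ($l{\left(P \right)} = \left(8 - 2 P\right) \sqrt{P} = \sqrt{P} \left(8 - 2 P\right)$)
$-5 + l{\left(\left(2 + 0\right) \left(3 - 2\right) \right)} \left(-14\right) = -5 + 2 \sqrt{\left(2 + 0\right) \left(3 - 2\right)} \left(4 - \left(2 + 0\right) \left(3 - 2\right)\right) \left(-14\right) = -5 + 2 \sqrt{2 \cdot 1} \left(4 - 2 \cdot 1\right) \left(-14\right) = -5 + 2 \sqrt{2} \left(4 - 2\right) \left(-14\right) = -5 + 2 \sqrt{2} \cdot 2 \left(-14\right) = -5 + 4 \sqrt{2} \left(-14\right) = -5 - 56 \sqrt{2}$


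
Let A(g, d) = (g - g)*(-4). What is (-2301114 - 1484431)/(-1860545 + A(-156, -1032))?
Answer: 757109/372109 ≈ 2.0346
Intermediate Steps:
A(g, d) = 0 (A(g, d) = 0*(-4) = 0)
(-2301114 - 1484431)/(-1860545 + A(-156, -1032)) = (-2301114 - 1484431)/(-1860545 + 0) = -3785545/(-1860545) = -3785545*(-1/1860545) = 757109/372109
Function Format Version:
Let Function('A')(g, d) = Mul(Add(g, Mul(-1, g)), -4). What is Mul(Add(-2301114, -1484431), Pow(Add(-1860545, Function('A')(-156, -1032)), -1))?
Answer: Rational(757109, 372109) ≈ 2.0346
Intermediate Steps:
Function('A')(g, d) = 0 (Function('A')(g, d) = Mul(0, -4) = 0)
Mul(Add(-2301114, -1484431), Pow(Add(-1860545, Function('A')(-156, -1032)), -1)) = Mul(Add(-2301114, -1484431), Pow(Add(-1860545, 0), -1)) = Mul(-3785545, Pow(-1860545, -1)) = Mul(-3785545, Rational(-1, 1860545)) = Rational(757109, 372109)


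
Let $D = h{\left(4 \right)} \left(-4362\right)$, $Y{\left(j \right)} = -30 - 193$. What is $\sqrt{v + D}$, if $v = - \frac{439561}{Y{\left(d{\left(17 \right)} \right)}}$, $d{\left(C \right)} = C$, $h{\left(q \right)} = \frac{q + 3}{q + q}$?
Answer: $\frac{i \sqrt{367124231}}{446} \approx 42.961 i$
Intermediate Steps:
$h{\left(q \right)} = \frac{3 + q}{2 q}$
$Y{\left(j \right)} = -223$ ($Y{\left(j \right)} = -30 - 193 = -223$)
$v = \frac{439561}{223}$ ($v = - \frac{439561}{-223} = \left(-439561\right) \left(- \frac{1}{223}\right) = \frac{439561}{223} \approx 1971.1$)
$D = - \frac{15267}{4}$ ($D = \frac{3 + 4}{2 \cdot 4} \left(-4362\right) = \frac{1}{2} \cdot \frac{1}{4} \cdot 7 \left(-4362\right) = \frac{7}{8} \left(-4362\right) = - \frac{15267}{4} \approx -3816.8$)
$\sqrt{v + D} = \sqrt{\frac{439561}{223} - \frac{15267}{4}} = \sqrt{- \frac{1646297}{892}} = \frac{i \sqrt{367124231}}{446}$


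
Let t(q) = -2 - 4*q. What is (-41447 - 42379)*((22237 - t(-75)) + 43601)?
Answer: -5493956040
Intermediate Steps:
(-41447 - 42379)*((22237 - t(-75)) + 43601) = (-41447 - 42379)*((22237 - (-2 - 4*(-75))) + 43601) = -83826*((22237 - (-2 + 300)) + 43601) = -83826*((22237 - 1*298) + 43601) = -83826*((22237 - 298) + 43601) = -83826*(21939 + 43601) = -83826*65540 = -5493956040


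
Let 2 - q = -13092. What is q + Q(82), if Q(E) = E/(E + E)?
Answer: 26189/2 ≈ 13095.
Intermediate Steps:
Q(E) = ½ (Q(E) = E/((2*E)) = (1/(2*E))*E = ½)
q = 13094 (q = 2 - 1*(-13092) = 2 + 13092 = 13094)
q + Q(82) = 13094 + ½ = 26189/2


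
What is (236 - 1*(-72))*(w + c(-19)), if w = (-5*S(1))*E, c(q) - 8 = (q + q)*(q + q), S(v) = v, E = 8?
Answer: 434896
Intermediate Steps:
c(q) = 8 + 4*q² (c(q) = 8 + (q + q)*(q + q) = 8 + (2*q)*(2*q) = 8 + 4*q²)
w = -40 (w = -5*1*8 = -5*8 = -40)
(236 - 1*(-72))*(w + c(-19)) = (236 - 1*(-72))*(-40 + (8 + 4*(-19)²)) = (236 + 72)*(-40 + (8 + 4*361)) = 308*(-40 + (8 + 1444)) = 308*(-40 + 1452) = 308*1412 = 434896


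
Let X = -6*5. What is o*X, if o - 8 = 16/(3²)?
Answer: -880/3 ≈ -293.33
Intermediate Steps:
X = -30
o = 88/9 (o = 8 + 16/(3²) = 8 + 16/9 = 88/9 ≈ 9.7778)
o*X = (88/9)*(-30) = -880/3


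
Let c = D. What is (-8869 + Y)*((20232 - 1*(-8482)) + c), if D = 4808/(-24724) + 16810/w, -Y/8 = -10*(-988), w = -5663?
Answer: -12620787682162122/5000429 ≈ -2.5239e+9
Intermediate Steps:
Y = -79040 (Y = -(-80)*(-988) = -8*9880 = -79040)
D = -15815648/5000429 (D = 4808/(-24724) + 16810/(-5663) = 4808*(-1/24724) + 16810*(-1/5663) = -1202/6181 - 16810/5663 = -15815648/5000429 ≈ -3.1629)
c = -15815648/5000429 ≈ -3.1629
(-8869 + Y)*((20232 - 1*(-8482)) + c) = (-8869 - 79040)*((20232 - 1*(-8482)) - 15815648/5000429) = -87909*((20232 + 8482) - 15815648/5000429) = -87909*(28714 - 15815648/5000429) = -87909*143566502658/5000429 = -12620787682162122/5000429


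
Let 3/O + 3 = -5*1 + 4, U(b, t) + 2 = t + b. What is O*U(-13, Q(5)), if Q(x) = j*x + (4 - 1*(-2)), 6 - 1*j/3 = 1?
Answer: -99/2 ≈ -49.500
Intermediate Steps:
j = 15 (j = 18 - 3*1 = 18 - 3 = 15)
Q(x) = 6 + 15*x (Q(x) = 15*x + (4 - 1*(-2)) = 15*x + (4 + 2) = 15*x + 6 = 6 + 15*x)
U(b, t) = -2 + b + t (U(b, t) = -2 + (t + b) = -2 + (b + t) = -2 + b + t)
O = -3/4 (O = 3/(-3 + (-5*1 + 4)) = 3/(-3 + (-5 + 4)) = 3/(-3 - 1) = 3/(-4) = 3*(-1/4) = -3/4 ≈ -0.75000)
O*U(-13, Q(5)) = -3*(-2 - 13 + (6 + 15*5))/4 = -3*(-2 - 13 + (6 + 75))/4 = -3*(-2 - 13 + 81)/4 = -3/4*66 = -99/2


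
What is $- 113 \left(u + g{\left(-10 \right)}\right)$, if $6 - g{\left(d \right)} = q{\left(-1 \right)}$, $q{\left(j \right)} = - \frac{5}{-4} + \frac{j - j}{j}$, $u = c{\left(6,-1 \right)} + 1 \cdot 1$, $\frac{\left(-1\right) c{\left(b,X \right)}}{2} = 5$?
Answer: $\frac{1921}{4} \approx 480.25$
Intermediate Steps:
$c{\left(b,X \right)} = -10$ ($c{\left(b,X \right)} = \left(-2\right) 5 = -10$)
$u = -9$ ($u = -10 + 1 \cdot 1 = -10 + 1 = -9$)
$q{\left(j \right)} = \frac{5}{4}$ ($q{\left(j \right)} = \left(-5\right) \left(- \frac{1}{4}\right) + \frac{0}{j} = \frac{5}{4} + 0 = \frac{5}{4}$)
$g{\left(d \right)} = \frac{19}{4}$ ($g{\left(d \right)} = 6 - \frac{5}{4} = \frac{19}{4}$)
$- 113 \left(u + g{\left(-10 \right)}\right) = - 113 \left(-9 + \frac{19}{4}\right) = \left(-113\right) \left(- \frac{17}{4}\right) = \frac{1921}{4}$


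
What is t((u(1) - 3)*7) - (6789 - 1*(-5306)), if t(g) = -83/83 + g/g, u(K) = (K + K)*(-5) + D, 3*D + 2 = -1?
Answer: -12095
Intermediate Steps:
D = -1 (D = -⅔ + (⅓)*(-1) = -⅔ - ⅓ = -1)
u(K) = -1 - 10*K (u(K) = (K + K)*(-5) - 1 = (2*K)*(-5) - 1 = -10*K - 1 = -1 - 10*K)
t(g) = 0 (t(g) = -83*1/83 + 1 = -1 + 1 = 0)
t((u(1) - 3)*7) - (6789 - 1*(-5306)) = 0 - (6789 - 1*(-5306)) = 0 - (6789 + 5306) = 0 - 1*12095 = 0 - 12095 = -12095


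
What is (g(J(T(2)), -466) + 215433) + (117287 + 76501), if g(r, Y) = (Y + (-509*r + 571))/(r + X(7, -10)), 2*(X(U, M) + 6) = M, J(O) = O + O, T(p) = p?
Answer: 2866478/7 ≈ 4.0950e+5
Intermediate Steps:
J(O) = 2*O
X(U, M) = -6 + M/2
g(r, Y) = (571 + Y - 509*r)/(-11 + r) (g(r, Y) = (Y + (-509*r + 571))/(r + (-6 + (½)*(-10))) = (Y + (571 - 509*r))/(r + (-6 - 5)) = (571 + Y - 509*r)/(r - 11) = (571 + Y - 509*r)/(-11 + r))
(g(J(T(2)), -466) + 215433) + (117287 + 76501) = ((571 - 466 - 1018*2)/(-11 + 2*2) + 215433) + (117287 + 76501) = ((571 - 466 - 509*4)/(-11 + 4) + 215433) + 193788 = ((571 - 466 - 2036)/(-7) + 215433) + 193788 = (-⅐*(-1931) + 215433) + 193788 = (1931/7 + 215433) + 193788 = 1509962/7 + 193788 = 2866478/7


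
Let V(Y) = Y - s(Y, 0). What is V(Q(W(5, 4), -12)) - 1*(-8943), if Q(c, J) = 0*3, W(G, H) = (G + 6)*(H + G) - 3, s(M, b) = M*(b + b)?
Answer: 8943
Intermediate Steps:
s(M, b) = 2*M*b (s(M, b) = M*(2*b) = 2*M*b)
W(G, H) = -3 + (6 + G)*(G + H) (W(G, H) = (6 + G)*(G + H) - 3 = -3 + (6 + G)*(G + H))
Q(c, J) = 0
V(Y) = Y (V(Y) = Y - 2*Y*0 = Y - 1*0 = Y + 0 = Y)
V(Q(W(5, 4), -12)) - 1*(-8943) = 0 - 1*(-8943) = 0 + 8943 = 8943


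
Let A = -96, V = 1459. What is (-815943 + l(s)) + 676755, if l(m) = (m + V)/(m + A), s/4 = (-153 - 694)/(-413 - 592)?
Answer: -12958758979/93092 ≈ -1.3920e+5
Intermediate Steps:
s = 3388/1005 (s = 4*((-153 - 694)/(-413 - 592)) = 4*(-847/(-1005)) = 4*(-847*(-1/1005)) = 4*(847/1005) = 3388/1005 ≈ 3.3711)
l(m) = (1459 + m)/(-96 + m) (l(m) = (m + 1459)/(m - 96) = (1459 + m)/(-96 + m))
(-815943 + l(s)) + 676755 = (-815943 + (1459 + 3388/1005)/(-96 + 3388/1005)) + 676755 = (-815943 + (1469683/1005)/(-93092/1005)) + 676755 = (-815943 - 1005/93092*1469683/1005) + 676755 = (-815943 - 1469683/93092) + 676755 = -75959235439/93092 + 676755 = -12958758979/93092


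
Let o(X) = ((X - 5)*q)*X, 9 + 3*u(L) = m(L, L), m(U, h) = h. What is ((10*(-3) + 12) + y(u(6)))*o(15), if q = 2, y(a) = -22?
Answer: -12000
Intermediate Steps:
u(L) = -3 + L/3
o(X) = X*(-10 + 2*X) (o(X) = ((X - 5)*2)*X = ((-5 + X)*2)*X = (-10 + 2*X)*X = X*(-10 + 2*X))
((10*(-3) + 12) + y(u(6)))*o(15) = ((10*(-3) + 12) - 22)*(2*15*(-5 + 15)) = ((-30 + 12) - 22)*(2*15*10) = (-18 - 22)*300 = -40*300 = -12000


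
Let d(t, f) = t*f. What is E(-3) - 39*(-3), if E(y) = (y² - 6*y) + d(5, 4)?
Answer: 164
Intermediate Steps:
d(t, f) = f*t
E(y) = 20 + y² - 6*y (E(y) = (y² - 6*y) + 4*5 = (y² - 6*y) + 20 = 20 + y² - 6*y)
E(-3) - 39*(-3) = (20 + (-3)² - 6*(-3)) - 39*(-3) = (20 + 9 + 18) + 117 = 47 + 117 = 164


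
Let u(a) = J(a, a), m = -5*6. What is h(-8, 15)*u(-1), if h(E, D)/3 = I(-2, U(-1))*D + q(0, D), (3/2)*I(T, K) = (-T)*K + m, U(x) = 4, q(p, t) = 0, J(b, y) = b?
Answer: 660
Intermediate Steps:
m = -30
I(T, K) = -20 - 2*K*T/3 (I(T, K) = 2*((-T)*K - 30)/3 = 2*(-K*T - 30)/3 = 2*(-30 - K*T)/3 = -20 - 2*K*T/3)
h(E, D) = -44*D (h(E, D) = 3*((-20 - ⅔*4*(-2))*D + 0) = 3*((-20 + 16/3)*D + 0) = 3*(-44*D/3 + 0) = 3*(-44*D/3) = -44*D)
u(a) = a
h(-8, 15)*u(-1) = -44*15*(-1) = -660*(-1) = 660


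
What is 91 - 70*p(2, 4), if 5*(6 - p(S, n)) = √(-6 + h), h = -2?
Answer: -329 + 28*I*√2 ≈ -329.0 + 39.598*I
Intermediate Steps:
p(S, n) = 6 - 2*I*√2/5 (p(S, n) = 6 - √(-6 - 2)/5 = 6 - 2*I*√2/5)
91 - 70*p(2, 4) = 91 - 70*(6 - 2*I*√2/5) = 91 + (-420 + 28*I*√2) = -329 + 28*I*√2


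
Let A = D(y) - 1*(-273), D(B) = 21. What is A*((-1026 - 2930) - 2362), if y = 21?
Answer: -1857492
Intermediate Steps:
A = 294 (A = 21 - 1*(-273) = 21 + 273 = 294)
A*((-1026 - 2930) - 2362) = 294*((-1026 - 2930) - 2362) = 294*(-3956 - 2362) = 294*(-6318) = -1857492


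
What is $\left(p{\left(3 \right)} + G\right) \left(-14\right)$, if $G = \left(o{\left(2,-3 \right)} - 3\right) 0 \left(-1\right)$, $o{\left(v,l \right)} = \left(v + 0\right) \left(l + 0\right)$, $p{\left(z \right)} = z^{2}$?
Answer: $-126$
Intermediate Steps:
$o{\left(v,l \right)} = l v$ ($o{\left(v,l \right)} = v l = l v$)
$G = 0$ ($G = \left(\left(-3\right) 2 - 3\right) 0 \left(-1\right) = \left(-6 - 3\right) 0 \left(-1\right) = \left(-9\right) 0 \left(-1\right) = 0 \left(-1\right) = 0$)
$\left(p{\left(3 \right)} + G\right) \left(-14\right) = \left(3^{2} + 0\right) \left(-14\right) = \left(9 + 0\right) \left(-14\right) = 9 \left(-14\right) = -126$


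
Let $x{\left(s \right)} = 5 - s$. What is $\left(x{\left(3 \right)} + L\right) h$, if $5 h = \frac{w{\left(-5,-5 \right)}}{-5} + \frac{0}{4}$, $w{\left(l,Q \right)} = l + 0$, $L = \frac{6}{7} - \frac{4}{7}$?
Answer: $\frac{16}{35} \approx 0.45714$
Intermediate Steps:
$L = \frac{2}{7}$ ($L = 6 \cdot \frac{1}{7} - \frac{4}{7} = \frac{6}{7} - \frac{4}{7} = \frac{2}{7} \approx 0.28571$)
$w{\left(l,Q \right)} = l$
$h = \frac{1}{5}$ ($h = \frac{- \frac{5}{-5} + \frac{0}{4}}{5} = \frac{\left(-5\right) \left(- \frac{1}{5}\right) + 0 \cdot \frac{1}{4}}{5} = \frac{1 + 0}{5} = \frac{1}{5} \cdot 1 = \frac{1}{5} \approx 0.2$)
$\left(x{\left(3 \right)} + L\right) h = \left(\left(5 - 3\right) + \frac{2}{7}\right) \frac{1}{5} = \left(2 + \frac{2}{7}\right) \frac{1}{5} = \frac{16}{7} \cdot \frac{1}{5} = \frac{16}{35}$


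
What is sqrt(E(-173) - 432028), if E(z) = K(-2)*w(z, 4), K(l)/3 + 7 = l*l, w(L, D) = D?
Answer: 8*I*sqrt(6751) ≈ 657.32*I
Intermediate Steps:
K(l) = -21 + 3*l**2 (K(l) = -21 + 3*(l*l) = -21 + 3*l**2)
E(z) = -36 (E(z) = (-21 + 3*(-2)**2)*4 = (-21 + 3*4)*4 = (-21 + 12)*4 = -9*4 = -36)
sqrt(E(-173) - 432028) = sqrt(-36 - 432028) = sqrt(-432064) = 8*I*sqrt(6751)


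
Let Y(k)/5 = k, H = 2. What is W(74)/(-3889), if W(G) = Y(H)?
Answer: -10/3889 ≈ -0.0025714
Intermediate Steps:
Y(k) = 5*k
W(G) = 10 (W(G) = 5*2 = 10)
W(74)/(-3889) = 10/(-3889) = 10*(-1/3889) = -10/3889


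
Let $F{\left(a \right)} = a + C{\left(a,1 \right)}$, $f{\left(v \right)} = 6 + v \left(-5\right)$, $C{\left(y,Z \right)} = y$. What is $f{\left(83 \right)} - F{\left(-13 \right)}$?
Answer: $-383$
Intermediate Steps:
$f{\left(v \right)} = 6 - 5 v$
$F{\left(a \right)} = 2 a$ ($F{\left(a \right)} = a + a = 2 a$)
$f{\left(83 \right)} - F{\left(-13 \right)} = \left(6 - 415\right) - 2 \left(-13\right) = \left(6 - 415\right) - -26 = -409 + 26 = -383$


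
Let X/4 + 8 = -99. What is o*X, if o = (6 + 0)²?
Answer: -15408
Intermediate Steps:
X = -428 (X = -32 + 4*(-99) = -32 - 396 = -428)
o = 36 (o = 6² = 36)
o*X = 36*(-428) = -15408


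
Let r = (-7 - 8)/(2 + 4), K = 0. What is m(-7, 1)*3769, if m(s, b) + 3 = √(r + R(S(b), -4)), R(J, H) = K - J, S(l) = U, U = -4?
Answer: -11307 + 3769*√6/2 ≈ -6690.9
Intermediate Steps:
S(l) = -4
R(J, H) = -J (R(J, H) = 0 - J = -J)
r = -5/2 (r = -15/6 = -15*⅙ = -5/2 ≈ -2.5000)
m(s, b) = -3 + √6/2 (m(s, b) = -3 + √(-5/2 - 1*(-4)) = -3 + √(-5/2 + 4) = -3 + √(3/2) = -3 + √6/2)
m(-7, 1)*3769 = (-3 + √6/2)*3769 = -11307 + 3769*√6/2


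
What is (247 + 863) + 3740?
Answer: 4850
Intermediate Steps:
(247 + 863) + 3740 = 1110 + 3740 = 4850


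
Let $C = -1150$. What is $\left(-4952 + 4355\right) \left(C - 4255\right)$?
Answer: $3226785$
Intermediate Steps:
$\left(-4952 + 4355\right) \left(C - 4255\right) = \left(-4952 + 4355\right) \left(-1150 - 4255\right) = \left(-597\right) \left(-5405\right) = 3226785$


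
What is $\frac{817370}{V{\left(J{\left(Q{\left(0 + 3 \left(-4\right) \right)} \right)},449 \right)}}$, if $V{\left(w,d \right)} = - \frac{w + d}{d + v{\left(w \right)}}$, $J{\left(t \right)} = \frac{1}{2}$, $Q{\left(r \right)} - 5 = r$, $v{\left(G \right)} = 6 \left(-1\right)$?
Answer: $- \frac{724189820}{899} \approx -8.0555 \cdot 10^{5}$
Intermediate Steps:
$v{\left(G \right)} = -6$
$Q{\left(r \right)} = 5 + r$
$J{\left(t \right)} = \frac{1}{2}$
$V{\left(w,d \right)} = - \frac{d + w}{-6 + d}$ ($V{\left(w,d \right)} = - \frac{w + d}{d - 6} = - \frac{d + w}{-6 + d}$)
$\frac{817370}{V{\left(J{\left(Q{\left(0 + 3 \left(-4\right) \right)} \right)},449 \right)}} = \frac{817370}{\frac{1}{-6 + 449} \left(\left(-1\right) 449 - \frac{1}{2}\right)} = \frac{817370}{\frac{1}{443} \left(-449 - \frac{1}{2}\right)} = \frac{817370}{\frac{1}{443} \left(- \frac{899}{2}\right)} = \frac{817370}{- \frac{899}{886}} = 817370 \left(- \frac{886}{899}\right) = - \frac{724189820}{899}$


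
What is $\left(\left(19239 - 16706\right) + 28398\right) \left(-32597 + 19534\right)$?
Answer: $-404051653$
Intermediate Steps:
$\left(\left(19239 - 16706\right) + 28398\right) \left(-32597 + 19534\right) = \left(2533 + 28398\right) \left(-13063\right) = 30931 \left(-13063\right) = -404051653$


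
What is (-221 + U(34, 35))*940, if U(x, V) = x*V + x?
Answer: 942820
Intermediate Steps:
U(x, V) = x + V*x (U(x, V) = V*x + x = x + V*x)
(-221 + U(34, 35))*940 = (-221 + 34*(1 + 35))*940 = (-221 + 34*36)*940 = (-221 + 1224)*940 = 1003*940 = 942820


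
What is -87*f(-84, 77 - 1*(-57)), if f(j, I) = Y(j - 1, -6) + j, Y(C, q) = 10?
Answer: 6438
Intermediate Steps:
f(j, I) = 10 + j
-87*f(-84, 77 - 1*(-57)) = -87*(10 - 84) = -87*(-74) = 6438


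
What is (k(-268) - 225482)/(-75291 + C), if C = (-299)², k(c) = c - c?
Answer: -112741/7055 ≈ -15.980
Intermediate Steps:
k(c) = 0
C = 89401
(k(-268) - 225482)/(-75291 + C) = (0 - 225482)/(-75291 + 89401) = -225482/14110 = -225482*1/14110 = -112741/7055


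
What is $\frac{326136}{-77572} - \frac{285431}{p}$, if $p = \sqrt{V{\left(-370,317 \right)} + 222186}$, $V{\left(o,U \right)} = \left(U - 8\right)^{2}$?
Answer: $- \frac{81534}{19393} - \frac{285431 \sqrt{6483}}{45381} \approx -510.63$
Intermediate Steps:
$V{\left(o,U \right)} = \left(-8 + U\right)^{2}$
$p = 7 \sqrt{6483}$ ($p = \sqrt{\left(-8 + 317\right)^{2} + 222186} = \sqrt{309^{2} + 222186} = \sqrt{95481 + 222186} = \sqrt{317667} = 7 \sqrt{6483} \approx 563.62$)
$\frac{326136}{-77572} - \frac{285431}{p} = \frac{326136}{-77572} - \frac{285431}{7 \sqrt{6483}} = 326136 \left(- \frac{1}{77572}\right) - 285431 \frac{\sqrt{6483}}{45381} = - \frac{81534}{19393} - \frac{285431 \sqrt{6483}}{45381}$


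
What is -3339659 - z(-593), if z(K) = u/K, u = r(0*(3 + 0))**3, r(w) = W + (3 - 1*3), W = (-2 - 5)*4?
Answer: -1980439739/593 ≈ -3.3397e+6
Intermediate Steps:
W = -28 (W = -7*4 = -28)
r(w) = -28 (r(w) = -28 + (3 - 1*3) = -28 + (3 - 3) = -28 + 0 = -28)
u = -21952 (u = (-28)**3 = -21952)
z(K) = -21952/K
-3339659 - z(-593) = -3339659 - (-21952)/(-593) = -3339659 - (-21952)*(-1)/593 = -3339659 - 1*21952/593 = -3339659 - 21952/593 = -1980439739/593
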